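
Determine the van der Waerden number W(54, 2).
W(54, 2) = 54 + 1 = 55

A 2-term AP is any pair of integers, so a monochromatic 2-AP exists iff some colour is used at least twice. With 54 colours, the colouring i ↦ i on {1, ..., 54} uses each colour once, avoiding any monochromatic pair, so W(54, 2) > 54. For {1, ..., 55}, pigeonhole forces two integers of the same colour, which form a monochromatic 2-AP. Hence W(54, 2) = 55.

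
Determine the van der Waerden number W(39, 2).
W(39, 2) = 39 + 1 = 40

A 2-term AP is any pair of integers, so a monochromatic 2-AP exists iff some colour is used at least twice. With 39 colours, the colouring i ↦ i on {1, ..., 39} uses each colour once, avoiding any monochromatic pair, so W(39, 2) > 39. For {1, ..., 40}, pigeonhole forces two integers of the same colour, which form a monochromatic 2-AP. Hence W(39, 2) = 40.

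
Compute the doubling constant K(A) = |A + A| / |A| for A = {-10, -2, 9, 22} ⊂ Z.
K = |A + A| / |A| = 10/4 = 5/2

Enumerate A + A = {a + b : a, b ∈ A}. With |A| = 4, there are |A|^2 = 16 ordered sum pairs; collecting distinct values, A + A = {-20, -12, -4, -1, 7, 12, 18, 20, 31, 44}, so |A + A| = 10. Thus K = 10/4 = 5/2. For comparison, the minimum possible |A + A| over all 4-element sets is 2·4 − 1 = 7 (so min K = 7/4), attained only by arithmetic progressions.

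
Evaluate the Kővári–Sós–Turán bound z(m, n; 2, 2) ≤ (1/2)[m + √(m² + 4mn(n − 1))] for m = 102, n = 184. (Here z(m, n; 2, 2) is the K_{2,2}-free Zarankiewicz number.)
z(102, 184; 2, 2) ≤ (1/2)[102 + √(102² + 4·102·184·183)] = (1/2)[102 + √13748580] = 1904.9539

Kővári–Sós–Turán: let r_1, ..., r_102 be the row sums and z = Σ r_i the total number of 1s. Each pair of columns can share at most one row with both entries 1 (else a 2×2 all-ones block appears), so Σ_i C(r_i, 2) ≤ C(184, 2) = 16836. By convexity Σ_i C(r_i, 2) ≥ 102·C(z/102, 2) = z(z − 102)/(2·102), giving z² − 102z − 102·184·183 ≤ 0 and hence z ≤ (1/2)[102 + √(10404 + 4·3434544)] = (1/2)[102 + √13748580] ≈ (1/2)(102 + 3707.9078) = 1904.9539.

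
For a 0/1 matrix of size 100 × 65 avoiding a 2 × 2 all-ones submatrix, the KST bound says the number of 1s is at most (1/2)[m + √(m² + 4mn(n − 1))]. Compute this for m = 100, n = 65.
z(100, 65; 2, 2) ≤ (1/2)[100 + √(100² + 4·100·65·64)] = (1/2)[100 + √1674000] = 696.9158

Kővári–Sós–Turán: let r_1, ..., r_100 be the row sums and z = Σ r_i the total number of 1s. Each pair of columns can share at most one row with both entries 1 (else a 2×2 all-ones block appears), so Σ_i C(r_i, 2) ≤ C(65, 2) = 2080. By convexity Σ_i C(r_i, 2) ≥ 100·C(z/100, 2) = z(z − 100)/(2·100), giving z² − 100z − 100·65·64 ≤ 0 and hence z ≤ (1/2)[100 + √(10000 + 4·416000)] = (1/2)[100 + √1674000] ≈ (1/2)(100 + 1293.8315) = 696.9158.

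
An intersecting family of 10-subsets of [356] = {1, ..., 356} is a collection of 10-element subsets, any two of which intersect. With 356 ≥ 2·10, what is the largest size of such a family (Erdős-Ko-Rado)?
max |F| = C(355, 9) = 222789776381129100

The Erdős-Ko-Rado theorem states: for n ≥ 2k, an intersecting family of k-subsets of an n-element set has size at most C(n − 1, k − 1), with equality for 'star' families {A ⊆ [n] : |A| = k, i ∈ A} (fix an element i). For n = 356, k = 10: C(355, 9) = 222789776381129100.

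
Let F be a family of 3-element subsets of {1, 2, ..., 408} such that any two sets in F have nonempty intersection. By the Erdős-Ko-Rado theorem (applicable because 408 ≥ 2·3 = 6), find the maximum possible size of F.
max |F| = C(407, 2) = 82621

The Erdős-Ko-Rado theorem states: for n ≥ 2k, an intersecting family of k-subsets of an n-element set has size at most C(n − 1, k − 1), with equality for 'star' families {A ⊆ [n] : |A| = k, i ∈ A} (fix an element i). For n = 408, k = 3: C(407, 2) = 82621.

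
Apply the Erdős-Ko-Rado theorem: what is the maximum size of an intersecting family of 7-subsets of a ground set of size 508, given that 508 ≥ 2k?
max |F| = C(507, 6) = 22899162368082

The Erdős-Ko-Rado theorem states: for n ≥ 2k, an intersecting family of k-subsets of an n-element set has size at most C(n − 1, k − 1), with equality for 'star' families {A ⊆ [n] : |A| = k, i ∈ A} (fix an element i). For n = 508, k = 7: C(507, 6) = 22899162368082.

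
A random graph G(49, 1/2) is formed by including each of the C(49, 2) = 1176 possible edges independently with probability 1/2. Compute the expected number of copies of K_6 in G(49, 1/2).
E[# K_6] = C(49, 6) · (1/2)^C(6, 2) = 13983816 / 2^15 = 1747977/4096 ≈ 426.752197

For each 6-subset S of vertices (there are C(49, 6) = 13983816 such S), let X_S = 1 if S induces a K_6 (all C(6, 2) = 15 edges present). Then P(X_S = 1) = (1/2)^15 = 1/32768. By linearity of expectation, E[# K_6] = C(49, 6) · (1/2)^15 = 13983816 / 32768 = 1747977/4096 ≈ 426.752197.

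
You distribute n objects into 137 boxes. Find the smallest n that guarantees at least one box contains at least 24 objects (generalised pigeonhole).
n = (24 − 1)·137 + 1 = 3152

By the generalised pigeonhole principle, to guarantee some box contains ≥ r objects we need more than (r − 1) · k objects total. Threshold: n = (r − 1) · k + 1. With r = 24 and k = 137: n = 23 · 137 + 1 = 3151 + 1 = 3152. For n = 3151 = 23 · 137, we can put exactly 23 objects in every box, avoiding 24 in any single one — so 3152 is tight.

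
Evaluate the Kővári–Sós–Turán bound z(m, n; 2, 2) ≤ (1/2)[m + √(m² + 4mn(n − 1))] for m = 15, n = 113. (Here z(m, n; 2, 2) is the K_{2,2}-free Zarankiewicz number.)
z(15, 113; 2, 2) ≤ (1/2)[15 + √(15² + 4·15·113·112)] = (1/2)[15 + √759585] = 443.2709

Kővári–Sós–Turán: let r_1, ..., r_15 be the row sums and z = Σ r_i the total number of 1s. Each pair of columns can share at most one row with both entries 1 (else a 2×2 all-ones block appears), so Σ_i C(r_i, 2) ≤ C(113, 2) = 6328. By convexity Σ_i C(r_i, 2) ≥ 15·C(z/15, 2) = z(z − 15)/(2·15), giving z² − 15z − 15·113·112 ≤ 0 and hence z ≤ (1/2)[15 + √(225 + 4·189840)] = (1/2)[15 + √759585] ≈ (1/2)(15 + 871.5417) = 443.2709.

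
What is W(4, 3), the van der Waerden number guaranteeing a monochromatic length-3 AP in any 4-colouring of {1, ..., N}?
W(4, 3) = 76

W(4, 3) = 76. The lower bound W(4, 3) > 75 comes from an explicit good 4-colouring of [1, 75]; the upper bound W(4, 3) ≤ 76 was verified by exhaustive search over 4-colourings of [1, 76].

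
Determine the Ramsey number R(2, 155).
R(2, 155) = 155

R(2, k) = k for all k ≥ 2: in a 2-colouring of K_k, either some edge is red (a red K_2) or all edges are blue (a blue K_k). And K_{154} coloured all-blue has no blue K_155, so R(2, 155) > 154. Hence R(2, 155) = 155.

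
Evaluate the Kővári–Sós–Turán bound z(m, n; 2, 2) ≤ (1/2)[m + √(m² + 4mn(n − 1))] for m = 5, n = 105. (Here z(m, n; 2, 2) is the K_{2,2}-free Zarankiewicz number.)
z(5, 105; 2, 2) ≤ (1/2)[5 + √(5² + 4·5·105·104)] = (1/2)[5 + √218425] = 236.1798

Kővári–Sós–Turán: let r_1, ..., r_5 be the row sums and z = Σ r_i the total number of 1s. Each pair of columns can share at most one row with both entries 1 (else a 2×2 all-ones block appears), so Σ_i C(r_i, 2) ≤ C(105, 2) = 5460. By convexity Σ_i C(r_i, 2) ≥ 5·C(z/5, 2) = z(z − 5)/(2·5), giving z² − 5z − 5·105·104 ≤ 0 and hence z ≤ (1/2)[5 + √(25 + 4·54600)] = (1/2)[5 + √218425] ≈ (1/2)(5 + 467.3596) = 236.1798.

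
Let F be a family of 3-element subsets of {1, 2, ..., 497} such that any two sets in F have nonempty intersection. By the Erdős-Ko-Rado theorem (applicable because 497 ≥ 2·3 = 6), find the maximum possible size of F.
max |F| = C(496, 2) = 122760

The Erdős-Ko-Rado theorem states: for n ≥ 2k, an intersecting family of k-subsets of an n-element set has size at most C(n − 1, k − 1), with equality for 'star' families {A ⊆ [n] : |A| = k, i ∈ A} (fix an element i). For n = 497, k = 3: C(496, 2) = 122760.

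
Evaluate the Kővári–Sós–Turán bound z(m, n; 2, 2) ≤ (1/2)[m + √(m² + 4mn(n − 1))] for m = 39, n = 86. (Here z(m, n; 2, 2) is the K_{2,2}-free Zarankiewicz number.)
z(39, 86; 2, 2) ≤ (1/2)[39 + √(39² + 4·39·86·85)] = (1/2)[39 + √1141881] = 553.7942

Kővári–Sós–Turán: let r_1, ..., r_39 be the row sums and z = Σ r_i the total number of 1s. Each pair of columns can share at most one row with both entries 1 (else a 2×2 all-ones block appears), so Σ_i C(r_i, 2) ≤ C(86, 2) = 3655. By convexity Σ_i C(r_i, 2) ≥ 39·C(z/39, 2) = z(z − 39)/(2·39), giving z² − 39z − 39·86·85 ≤ 0 and hence z ≤ (1/2)[39 + √(1521 + 4·285090)] = (1/2)[39 + √1141881] ≈ (1/2)(39 + 1068.5883) = 553.7942.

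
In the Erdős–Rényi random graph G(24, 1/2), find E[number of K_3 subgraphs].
E[# K_3] = C(24, 3) · (1/2)^C(3, 2) = 2024 / 2^3 = 253

For each 3-subset S of vertices (there are C(24, 3) = 2024 such S), let X_S = 1 if S induces a K_3 (all C(3, 2) = 3 edges present). Then P(X_S = 1) = (1/2)^3 = 1/8. By linearity of expectation, E[# K_3] = C(24, 3) · (1/2)^3 = 2024 / 8 = 253.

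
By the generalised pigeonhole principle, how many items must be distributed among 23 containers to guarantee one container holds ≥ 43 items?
n = (43 − 1)·23 + 1 = 967

By the generalised pigeonhole principle, to guarantee some box contains ≥ r objects we need more than (r − 1) · k objects total. Threshold: n = (r − 1) · k + 1. With r = 43 and k = 23: n = 42 · 23 + 1 = 966 + 1 = 967. For n = 966 = 42 · 23, we can put exactly 42 objects in every box, avoiding 43 in any single one — so 967 is tight.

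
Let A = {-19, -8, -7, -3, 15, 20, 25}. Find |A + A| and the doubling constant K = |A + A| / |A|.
K = |A + A| / |A| = 25/7

Enumerate A + A = {a + b : a, b ∈ A}. With |A| = 7, there are |A|^2 = 49 ordered sum pairs; collecting distinct values, A + A = {-38, -27, -26, -22, -16, -15, -14, -11, -10, -6, -4, 1, 6, 7, 8, 12, 13, 17, 18, 22, 30, 35, 40, 45, 50}, so |A + A| = 25. Thus K = 25/7. For comparison, the minimum possible |A + A| over all 7-element sets is 2·7 − 1 = 13 (so min K = 13/7), attained only by arithmetic progressions.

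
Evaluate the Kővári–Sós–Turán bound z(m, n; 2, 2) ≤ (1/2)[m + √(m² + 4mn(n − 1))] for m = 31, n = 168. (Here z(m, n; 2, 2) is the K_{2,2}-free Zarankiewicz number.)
z(31, 168; 2, 2) ≤ (1/2)[31 + √(31² + 4·31·168·167)] = (1/2)[31 + √3479905] = 948.2252

Kővári–Sós–Turán: let r_1, ..., r_31 be the row sums and z = Σ r_i the total number of 1s. Each pair of columns can share at most one row with both entries 1 (else a 2×2 all-ones block appears), so Σ_i C(r_i, 2) ≤ C(168, 2) = 14028. By convexity Σ_i C(r_i, 2) ≥ 31·C(z/31, 2) = z(z − 31)/(2·31), giving z² − 31z − 31·168·167 ≤ 0 and hence z ≤ (1/2)[31 + √(961 + 4·869736)] = (1/2)[31 + √3479905] ≈ (1/2)(31 + 1865.4503) = 948.2252.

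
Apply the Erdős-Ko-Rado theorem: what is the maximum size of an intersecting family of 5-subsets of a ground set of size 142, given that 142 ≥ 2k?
max |F| = C(141, 4) = 15777195

The Erdős-Ko-Rado theorem states: for n ≥ 2k, an intersecting family of k-subsets of an n-element set has size at most C(n − 1, k − 1), with equality for 'star' families {A ⊆ [n] : |A| = k, i ∈ A} (fix an element i). For n = 142, k = 5: C(141, 4) = 15777195.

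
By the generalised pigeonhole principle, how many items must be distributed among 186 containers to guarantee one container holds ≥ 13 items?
n = (13 − 1)·186 + 1 = 2233

By the generalised pigeonhole principle, to guarantee some box contains ≥ r objects we need more than (r − 1) · k objects total. Threshold: n = (r − 1) · k + 1. With r = 13 and k = 186: n = 12 · 186 + 1 = 2232 + 1 = 2233. For n = 2232 = 12 · 186, we can put exactly 12 objects in every box, avoiding 13 in any single one — so 2233 is tight.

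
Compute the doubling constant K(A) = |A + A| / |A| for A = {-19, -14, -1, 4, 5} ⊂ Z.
K = |A + A| / |A| = 14/5

Enumerate A + A = {a + b : a, b ∈ A}. With |A| = 5, there are |A|^2 = 25 ordered sum pairs; collecting distinct values, A + A = {-38, -33, -28, -20, -15, -14, -10, -9, -2, 3, 4, 8, 9, 10}, so |A + A| = 14. Thus K = 14/5. For comparison, the minimum possible |A + A| over all 5-element sets is 2·5 − 1 = 9 (so min K = 9/5), attained only by arithmetic progressions.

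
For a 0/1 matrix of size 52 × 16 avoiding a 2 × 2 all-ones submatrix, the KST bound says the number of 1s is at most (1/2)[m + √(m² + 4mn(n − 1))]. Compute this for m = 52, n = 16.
z(52, 16; 2, 2) ≤ (1/2)[52 + √(52² + 4·52·16·15)] = (1/2)[52 + √52624] = 140.6996

Kővári–Sós–Turán: let r_1, ..., r_52 be the row sums and z = Σ r_i the total number of 1s. Each pair of columns can share at most one row with both entries 1 (else a 2×2 all-ones block appears), so Σ_i C(r_i, 2) ≤ C(16, 2) = 120. By convexity Σ_i C(r_i, 2) ≥ 52·C(z/52, 2) = z(z − 52)/(2·52), giving z² − 52z − 52·16·15 ≤ 0 and hence z ≤ (1/2)[52 + √(2704 + 4·12480)] = (1/2)[52 + √52624] ≈ (1/2)(52 + 229.3992) = 140.6996.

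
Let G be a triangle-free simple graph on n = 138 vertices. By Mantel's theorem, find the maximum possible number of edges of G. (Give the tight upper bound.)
ex(138, K_3) = ⌊138^2/4⌋ = 4761

Mantel (1907): a triangle-free graph on n vertices has at most ⌊n^2/4⌋ edges, with equality for the complete bipartite graph K_{⌊n/2⌋, ⌈n/2⌉}. For n = 138: ⌊138^2/4⌋ = ⌊19044/4⌋ = 4761. The extremal graph is K_{69, 69}, which has 69·69 = 4761 edges.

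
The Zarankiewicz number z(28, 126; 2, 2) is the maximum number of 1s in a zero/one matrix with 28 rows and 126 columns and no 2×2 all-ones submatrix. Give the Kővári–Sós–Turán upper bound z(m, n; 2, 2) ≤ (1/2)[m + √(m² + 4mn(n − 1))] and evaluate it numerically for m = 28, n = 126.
z(28, 126; 2, 2) ≤ (1/2)[28 + √(28² + 4·28·126·125)] = (1/2)[28 + √1764784] = 678.2259

Kővári–Sós–Turán: let r_1, ..., r_28 be the row sums and z = Σ r_i the total number of 1s. Each pair of columns can share at most one row with both entries 1 (else a 2×2 all-ones block appears), so Σ_i C(r_i, 2) ≤ C(126, 2) = 7875. By convexity Σ_i C(r_i, 2) ≥ 28·C(z/28, 2) = z(z − 28)/(2·28), giving z² − 28z − 28·126·125 ≤ 0 and hence z ≤ (1/2)[28 + √(784 + 4·441000)] = (1/2)[28 + √1764784] ≈ (1/2)(28 + 1328.4517) = 678.2259.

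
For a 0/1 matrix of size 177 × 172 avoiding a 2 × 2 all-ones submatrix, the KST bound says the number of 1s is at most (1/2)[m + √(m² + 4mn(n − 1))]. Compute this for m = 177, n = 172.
z(177, 172; 2, 2) ≤ (1/2)[177 + √(177² + 4·177·172·171)] = (1/2)[177 + √20855025] = 2371.8651

Kővári–Sós–Turán: let r_1, ..., r_177 be the row sums and z = Σ r_i the total number of 1s. Each pair of columns can share at most one row with both entries 1 (else a 2×2 all-ones block appears), so Σ_i C(r_i, 2) ≤ C(172, 2) = 14706. By convexity Σ_i C(r_i, 2) ≥ 177·C(z/177, 2) = z(z − 177)/(2·177), giving z² − 177z − 177·172·171 ≤ 0 and hence z ≤ (1/2)[177 + √(31329 + 4·5205924)] = (1/2)[177 + √20855025] ≈ (1/2)(177 + 4566.7302) = 2371.8651.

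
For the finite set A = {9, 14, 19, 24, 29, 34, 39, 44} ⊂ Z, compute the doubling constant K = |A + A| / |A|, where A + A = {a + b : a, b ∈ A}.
K = |A + A| / |A| = 15/8

Enumerate A + A = {a + b : a, b ∈ A}. With |A| = 8, there are |A|^2 = 64 ordered sum pairs; collecting distinct values, A + A = {18, 23, 28, 33, 38, 43, 48, 53, 58, 63, 68, 73, 78, 83, 88}, so |A + A| = 15. Thus K = 15/8. Here |A + A| = 2|A| − 1 = 15, the minimum possible — so K = 15/8 is minimal, which holds iff A is an arithmetic progression.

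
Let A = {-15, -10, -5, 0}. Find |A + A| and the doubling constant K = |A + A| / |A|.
K = |A + A| / |A| = 7/4

Enumerate A + A = {a + b : a, b ∈ A}. With |A| = 4, there are |A|^2 = 16 ordered sum pairs; collecting distinct values, A + A = {-30, -25, -20, -15, -10, -5, 0}, so |A + A| = 7. Thus K = 7/4. Here |A + A| = 2|A| − 1 = 7, the minimum possible — so K = 7/4 is minimal, which holds iff A is an arithmetic progression.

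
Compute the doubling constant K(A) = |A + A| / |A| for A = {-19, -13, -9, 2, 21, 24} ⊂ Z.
K = |A + A| / |A| = 21/6 = 7/2

Enumerate A + A = {a + b : a, b ∈ A}. With |A| = 6, there are |A|^2 = 36 ordered sum pairs; collecting distinct values, A + A = {-38, -32, -28, -26, -22, -18, -17, -11, -7, 2, 4, 5, 8, 11, 12, 15, 23, 26, 42, 45, 48}, so |A + A| = 21. Thus K = 21/6 = 7/2. For comparison, the minimum possible |A + A| over all 6-element sets is 2·6 − 1 = 11 (so min K = 11/6), attained only by arithmetic progressions.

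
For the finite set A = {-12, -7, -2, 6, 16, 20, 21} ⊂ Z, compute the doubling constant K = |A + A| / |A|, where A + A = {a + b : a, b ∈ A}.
K = |A + A| / |A| = 24/7

Enumerate A + A = {a + b : a, b ∈ A}. With |A| = 7, there are |A|^2 = 49 ordered sum pairs; collecting distinct values, A + A = {-24, -19, -14, -9, -6, -4, -1, 4, 8, 9, 12, 13, 14, 18, 19, 22, 26, 27, 32, 36, 37, 40, 41, 42}, so |A + A| = 24. Thus K = 24/7. For comparison, the minimum possible |A + A| over all 7-element sets is 2·7 − 1 = 13 (so min K = 13/7), attained only by arithmetic progressions.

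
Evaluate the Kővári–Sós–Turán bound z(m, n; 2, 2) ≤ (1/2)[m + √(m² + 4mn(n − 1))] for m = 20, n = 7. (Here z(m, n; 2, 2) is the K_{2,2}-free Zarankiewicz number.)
z(20, 7; 2, 2) ≤ (1/2)[20 + √(20² + 4·20·7·6)] = (1/2)[20 + √3760] = 40.6594

Kővári–Sós–Turán: let r_1, ..., r_20 be the row sums and z = Σ r_i the total number of 1s. Each pair of columns can share at most one row with both entries 1 (else a 2×2 all-ones block appears), so Σ_i C(r_i, 2) ≤ C(7, 2) = 21. By convexity Σ_i C(r_i, 2) ≥ 20·C(z/20, 2) = z(z − 20)/(2·20), giving z² − 20z − 20·7·6 ≤ 0 and hence z ≤ (1/2)[20 + √(400 + 4·840)] = (1/2)[20 + √3760] ≈ (1/2)(20 + 61.3188) = 40.6594.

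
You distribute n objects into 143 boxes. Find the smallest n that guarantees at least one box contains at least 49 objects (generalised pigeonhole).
n = (49 − 1)·143 + 1 = 6865

By the generalised pigeonhole principle, to guarantee some box contains ≥ r objects we need more than (r − 1) · k objects total. Threshold: n = (r − 1) · k + 1. With r = 49 and k = 143: n = 48 · 143 + 1 = 6864 + 1 = 6865. For n = 6864 = 48 · 143, we can put exactly 48 objects in every box, avoiding 49 in any single one — so 6865 is tight.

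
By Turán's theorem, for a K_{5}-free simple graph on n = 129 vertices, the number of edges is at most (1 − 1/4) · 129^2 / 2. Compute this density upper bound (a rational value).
Turán density bound = (3/4) · 129^2/2 = 49923/8 ≈ 6240.375

Turán's theorem: ex(n, K_{r+1}) is achieved by the complete r-partite Turán graph T(n, r) with parts as balanced as possible, and is at most (1 − 1/r) · n^2/2. For r = 4, n = 129: the density bound is (3/4) · 16641/2 = 49923/8 ≈ 6240.375. The integer-valued extremum is e(T(129, 4)) = 6240, which is strictly less than the density bound 49923/8 since 4 ∤ 129 (the parts of T(129, 4) cannot all be equal).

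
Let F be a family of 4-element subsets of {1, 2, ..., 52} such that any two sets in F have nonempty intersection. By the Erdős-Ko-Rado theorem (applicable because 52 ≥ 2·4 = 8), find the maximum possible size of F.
max |F| = C(51, 3) = 20825

Erdős-Ko-Rado (1961): when n ≥ 2k, max |F| = C(n−1, k−1). The bound is attained by the star {A : i ∈ A} for any fixed i ∈ [n]. Here C(52−1, 4−1) = C(51, 3) = 20825.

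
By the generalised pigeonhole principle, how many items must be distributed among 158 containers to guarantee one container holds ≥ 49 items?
n = (49 − 1)·158 + 1 = 7585

By the generalised pigeonhole principle, to guarantee some box contains ≥ r objects we need more than (r − 1) · k objects total. Threshold: n = (r − 1) · k + 1. With r = 49 and k = 158: n = 48 · 158 + 1 = 7584 + 1 = 7585. For n = 7584 = 48 · 158, we can put exactly 48 objects in every box, avoiding 49 in any single one — so 7585 is tight.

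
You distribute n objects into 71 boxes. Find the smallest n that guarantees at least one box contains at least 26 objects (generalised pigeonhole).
n = (26 − 1)·71 + 1 = 1776

By the generalised pigeonhole principle, to guarantee some box contains ≥ r objects we need more than (r − 1) · k objects total. Threshold: n = (r − 1) · k + 1. With r = 26 and k = 71: n = 25 · 71 + 1 = 1775 + 1 = 1776. For n = 1775 = 25 · 71, we can put exactly 25 objects in every box, avoiding 26 in any single one — so 1776 is tight.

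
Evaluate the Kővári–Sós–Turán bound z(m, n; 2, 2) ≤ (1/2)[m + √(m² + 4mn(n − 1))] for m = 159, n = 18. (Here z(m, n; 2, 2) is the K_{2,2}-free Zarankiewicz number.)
z(159, 18; 2, 2) ≤ (1/2)[159 + √(159² + 4·159·18·17)] = (1/2)[159 + √219897] = 313.9659

Kővári–Sós–Turán: let r_1, ..., r_159 be the row sums and z = Σ r_i the total number of 1s. Each pair of columns can share at most one row with both entries 1 (else a 2×2 all-ones block appears), so Σ_i C(r_i, 2) ≤ C(18, 2) = 153. By convexity Σ_i C(r_i, 2) ≥ 159·C(z/159, 2) = z(z − 159)/(2·159), giving z² − 159z − 159·18·17 ≤ 0 and hence z ≤ (1/2)[159 + √(25281 + 4·48654)] = (1/2)[159 + √219897] ≈ (1/2)(159 + 468.9318) = 313.9659.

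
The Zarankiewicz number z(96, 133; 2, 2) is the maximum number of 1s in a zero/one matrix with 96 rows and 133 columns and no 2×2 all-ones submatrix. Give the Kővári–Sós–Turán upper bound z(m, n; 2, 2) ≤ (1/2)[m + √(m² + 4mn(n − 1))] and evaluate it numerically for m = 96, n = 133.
z(96, 133; 2, 2) ≤ (1/2)[96 + √(96² + 4·96·133·132)] = (1/2)[96 + √6750720] = 1347.1074

Kővári–Sós–Turán: let r_1, ..., r_96 be the row sums and z = Σ r_i the total number of 1s. Each pair of columns can share at most one row with both entries 1 (else a 2×2 all-ones block appears), so Σ_i C(r_i, 2) ≤ C(133, 2) = 8778. By convexity Σ_i C(r_i, 2) ≥ 96·C(z/96, 2) = z(z − 96)/(2·96), giving z² − 96z − 96·133·132 ≤ 0 and hence z ≤ (1/2)[96 + √(9216 + 4·1685376)] = (1/2)[96 + √6750720] ≈ (1/2)(96 + 2598.2148) = 1347.1074.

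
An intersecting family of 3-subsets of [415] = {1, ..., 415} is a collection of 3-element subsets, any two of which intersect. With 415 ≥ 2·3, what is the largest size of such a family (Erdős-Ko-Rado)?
max |F| = C(414, 2) = 85491

Erdős-Ko-Rado (1961): when n ≥ 2k, max |F| = C(n−1, k−1). The bound is attained by the star {A : i ∈ A} for any fixed i ∈ [n]. Here C(415−1, 3−1) = C(414, 2) = 85491.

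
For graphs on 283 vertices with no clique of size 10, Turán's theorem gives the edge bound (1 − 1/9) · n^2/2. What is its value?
Turán density bound = (8/9) · 283^2/2 = 320356/9 ≈ 35595.1111

Turán's theorem: ex(n, K_{r+1}) is achieved by the complete r-partite Turán graph T(n, r) with parts as balanced as possible, and is at most (1 − 1/r) · n^2/2. For r = 9, n = 283: the density bound is (8/9) · 80089/2 = 320356/9 ≈ 35595.1111. The integer-valued extremum is e(T(283, 9)) = 35594, which is strictly less than the density bound 320356/9 since 9 ∤ 283 (the parts of T(283, 9) cannot all be equal).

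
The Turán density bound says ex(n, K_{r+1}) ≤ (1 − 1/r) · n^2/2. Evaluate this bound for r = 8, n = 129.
Turán density bound = (7/8) · 129^2/2 = 116487/16 ≈ 7280.4375

Turán's theorem: ex(n, K_{r+1}) is achieved by the complete r-partite Turán graph T(n, r) with parts as balanced as possible, and is at most (1 − 1/r) · n^2/2. For r = 8, n = 129: the density bound is (7/8) · 16641/2 = 116487/16 ≈ 7280.4375. The integer-valued extremum is e(T(129, 8)) = 7280, which is strictly less than the density bound 116487/16 since 8 ∤ 129 (the parts of T(129, 8) cannot all be equal).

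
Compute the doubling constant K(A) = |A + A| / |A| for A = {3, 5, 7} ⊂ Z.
K = |A + A| / |A| = 5/3

Enumerate A + A = {a + b : a, b ∈ A}. With |A| = 3, there are |A|^2 = 9 ordered sum pairs; collecting distinct values, A + A = {6, 8, 10, 12, 14}, so |A + A| = 5. Thus K = 5/3. Here |A + A| = 2|A| − 1 = 5, the minimum possible — so K = 5/3 is minimal, which holds iff A is an arithmetic progression.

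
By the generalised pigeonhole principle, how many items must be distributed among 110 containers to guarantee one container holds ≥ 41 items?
n = (41 − 1)·110 + 1 = 4401

By the generalised pigeonhole principle, to guarantee some box contains ≥ r objects we need more than (r − 1) · k objects total. Threshold: n = (r − 1) · k + 1. With r = 41 and k = 110: n = 40 · 110 + 1 = 4400 + 1 = 4401. For n = 4400 = 40 · 110, we can put exactly 40 objects in every box, avoiding 41 in any single one — so 4401 is tight.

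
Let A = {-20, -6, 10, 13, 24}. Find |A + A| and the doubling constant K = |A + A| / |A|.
K = |A + A| / |A| = 14/5

Enumerate A + A = {a + b : a, b ∈ A}. With |A| = 5, there are |A|^2 = 25 ordered sum pairs; collecting distinct values, A + A = {-40, -26, -12, -10, -7, 4, 7, 18, 20, 23, 26, 34, 37, 48}, so |A + A| = 14. Thus K = 14/5. For comparison, the minimum possible |A + A| over all 5-element sets is 2·5 − 1 = 9 (so min K = 9/5), attained only by arithmetic progressions.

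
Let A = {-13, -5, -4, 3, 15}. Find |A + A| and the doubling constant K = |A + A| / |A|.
K = |A + A| / |A| = 14/5

Enumerate A + A = {a + b : a, b ∈ A}. With |A| = 5, there are |A|^2 = 25 ordered sum pairs; collecting distinct values, A + A = {-26, -18, -17, -10, -9, -8, -2, -1, 2, 6, 10, 11, 18, 30}, so |A + A| = 14. Thus K = 14/5. For comparison, the minimum possible |A + A| over all 5-element sets is 2·5 − 1 = 9 (so min K = 9/5), attained only by arithmetic progressions.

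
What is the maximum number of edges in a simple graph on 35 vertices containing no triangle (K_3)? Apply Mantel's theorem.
ex(35, K_3) = ⌊35^2/4⌋ = 306

Mantel (1907): a triangle-free graph on n vertices has at most ⌊n^2/4⌋ edges, with equality for the complete bipartite graph K_{⌊n/2⌋, ⌈n/2⌉}. For n = 35: ⌊35^2/4⌋ = ⌊1225/4⌋ = 306. The extremal graph is K_{17, 18}, which has 17·18 = 306 edges.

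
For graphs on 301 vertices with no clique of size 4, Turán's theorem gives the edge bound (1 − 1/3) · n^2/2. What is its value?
Turán density bound = (2/3) · 301^2/2 = 90601/3 ≈ 30200.3333

Turán's theorem: ex(n, K_{r+1}) is achieved by the complete r-partite Turán graph T(n, r) with parts as balanced as possible, and is at most (1 − 1/r) · n^2/2. For r = 3, n = 301: the density bound is (2/3) · 90601/2 = 90601/3 ≈ 30200.3333. The integer-valued extremum is e(T(301, 3)) = 30200, which is strictly less than the density bound 90601/3 since 3 ∤ 301 (the parts of T(301, 3) cannot all be equal).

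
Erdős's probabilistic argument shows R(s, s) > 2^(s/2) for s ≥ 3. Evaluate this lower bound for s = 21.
2^(21/2) = 1448.1547; so R(21, 21) > 1448.1547

Colour each edge of K_n uniformly at random with red/blue. The expected number of monochromatic K_21 is C(n, 21) · 2 · 2^(−C(21,2)). If C(n, 21) · 2^(1 − C(21,2)) < 1, then with positive probability no monochromatic K_21 exists, so R(21, 21) > n. The standard estimate C(n, 21) ≤ n^21/21! shows this inequality holds whenever n ≤ 2^(21/2) (since 21! · 2^(C(21,2) − 1) > 2^(21^2/2) ≥ n^21). Hence R(21, 21) > 2^(21/2) = 1448.1547.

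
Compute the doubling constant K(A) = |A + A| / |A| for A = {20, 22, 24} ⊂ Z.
K = |A + A| / |A| = 5/3

Enumerate A + A = {a + b : a, b ∈ A}. With |A| = 3, there are |A|^2 = 9 ordered sum pairs; collecting distinct values, A + A = {40, 42, 44, 46, 48}, so |A + A| = 5. Thus K = 5/3. Here |A + A| = 2|A| − 1 = 5, the minimum possible — so K = 5/3 is minimal, which holds iff A is an arithmetic progression.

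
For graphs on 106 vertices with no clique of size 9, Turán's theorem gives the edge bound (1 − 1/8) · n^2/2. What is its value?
Turán density bound = (7/8) · 106^2/2 = 19663/4 ≈ 4915.75

Turán's theorem: ex(n, K_{r+1}) is achieved by the complete r-partite Turán graph T(n, r) with parts as balanced as possible, and is at most (1 − 1/r) · n^2/2. For r = 8, n = 106: the density bound is (7/8) · 11236/2 = 19663/4 ≈ 4915.75. The integer-valued extremum is e(T(106, 8)) = 4915, which is strictly less than the density bound 19663/4 since 8 ∤ 106 (the parts of T(106, 8) cannot all be equal).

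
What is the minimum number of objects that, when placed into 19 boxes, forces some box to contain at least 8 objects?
n = (8 − 1)·19 + 1 = 134

By the generalised pigeonhole principle, to guarantee some box contains ≥ r objects we need more than (r − 1) · k objects total. Threshold: n = (r − 1) · k + 1. With r = 8 and k = 19: n = 7 · 19 + 1 = 133 + 1 = 134. For n = 133 = 7 · 19, we can put exactly 7 objects in every box, avoiding 8 in any single one — so 134 is tight.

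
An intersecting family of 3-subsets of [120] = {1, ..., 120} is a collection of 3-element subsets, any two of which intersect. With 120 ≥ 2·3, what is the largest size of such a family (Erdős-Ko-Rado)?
max |F| = C(119, 2) = 7021

The Erdős-Ko-Rado theorem states: for n ≥ 2k, an intersecting family of k-subsets of an n-element set has size at most C(n − 1, k − 1), with equality for 'star' families {A ⊆ [n] : |A| = k, i ∈ A} (fix an element i). For n = 120, k = 3: C(119, 2) = 7021.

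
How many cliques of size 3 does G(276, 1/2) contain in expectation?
E[# K_3] = C(276, 3) · (1/2)^C(3, 2) = 3466100 / 2^3 = 866525/2 = 433262.5

For each 3-subset S of vertices (there are C(276, 3) = 3466100 such S), let X_S = 1 if S induces a K_3 (all C(3, 2) = 3 edges present). Then P(X_S = 1) = (1/2)^3 = 1/8. By linearity of expectation, E[# K_3] = C(276, 3) · (1/2)^3 = 3466100 / 8 = 866525/2 = 433262.5.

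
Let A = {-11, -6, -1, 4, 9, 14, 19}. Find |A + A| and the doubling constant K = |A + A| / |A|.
K = |A + A| / |A| = 13/7

Enumerate A + A = {a + b : a, b ∈ A}. With |A| = 7, there are |A|^2 = 49 ordered sum pairs; collecting distinct values, A + A = {-22, -17, -12, -7, -2, 3, 8, 13, 18, 23, 28, 33, 38}, so |A + A| = 13. Thus K = 13/7. Here |A + A| = 2|A| − 1 = 13, the minimum possible — so K = 13/7 is minimal, which holds iff A is an arithmetic progression.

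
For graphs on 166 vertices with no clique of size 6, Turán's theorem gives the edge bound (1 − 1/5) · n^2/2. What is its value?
Turán density bound = (4/5) · 166^2/2 = 55112/5 ≈ 11022.4

Turán's theorem: ex(n, K_{r+1}) is achieved by the complete r-partite Turán graph T(n, r) with parts as balanced as possible, and is at most (1 − 1/r) · n^2/2. For r = 5, n = 166: the density bound is (4/5) · 27556/2 = 55112/5 ≈ 11022.4. The integer-valued extremum is e(T(166, 5)) = 11022, which is strictly less than the density bound 55112/5 since 5 ∤ 166 (the parts of T(166, 5) cannot all be equal).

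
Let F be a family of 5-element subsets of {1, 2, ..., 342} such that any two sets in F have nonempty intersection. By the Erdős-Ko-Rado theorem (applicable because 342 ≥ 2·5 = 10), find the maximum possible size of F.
max |F| = C(341, 4) = 553526545

Erdős-Ko-Rado (1961): when n ≥ 2k, max |F| = C(n−1, k−1). The bound is attained by the star {A : i ∈ A} for any fixed i ∈ [n]. Here C(342−1, 5−1) = C(341, 4) = 553526545.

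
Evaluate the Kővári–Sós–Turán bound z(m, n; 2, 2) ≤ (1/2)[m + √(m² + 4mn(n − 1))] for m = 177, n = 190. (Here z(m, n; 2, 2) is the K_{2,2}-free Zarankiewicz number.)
z(177, 190; 2, 2) ≤ (1/2)[177 + √(177² + 4·177·190·189)] = (1/2)[177 + √25455609] = 2611.1776

Kővári–Sós–Turán: let r_1, ..., r_177 be the row sums and z = Σ r_i the total number of 1s. Each pair of columns can share at most one row with both entries 1 (else a 2×2 all-ones block appears), so Σ_i C(r_i, 2) ≤ C(190, 2) = 17955. By convexity Σ_i C(r_i, 2) ≥ 177·C(z/177, 2) = z(z − 177)/(2·177), giving z² − 177z − 177·190·189 ≤ 0 and hence z ≤ (1/2)[177 + √(31329 + 4·6356070)] = (1/2)[177 + √25455609] ≈ (1/2)(177 + 5045.3552) = 2611.1776.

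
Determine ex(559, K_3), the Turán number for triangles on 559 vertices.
ex(559, K_3) = ⌊559^2/4⌋ = 78120

Mantel (1907): a triangle-free graph on n vertices has at most ⌊n^2/4⌋ edges, with equality for the complete bipartite graph K_{⌊n/2⌋, ⌈n/2⌉}. For n = 559: ⌊559^2/4⌋ = ⌊312481/4⌋ = 78120. The extremal graph is K_{279, 280}, which has 279·280 = 78120 edges.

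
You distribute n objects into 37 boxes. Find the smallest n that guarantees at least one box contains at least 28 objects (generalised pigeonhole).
n = (28 − 1)·37 + 1 = 1000

By the generalised pigeonhole principle, to guarantee some box contains ≥ r objects we need more than (r − 1) · k objects total. Threshold: n = (r − 1) · k + 1. With r = 28 and k = 37: n = 27 · 37 + 1 = 999 + 1 = 1000. For n = 999 = 27 · 37, we can put exactly 27 objects in every box, avoiding 28 in any single one — so 1000 is tight.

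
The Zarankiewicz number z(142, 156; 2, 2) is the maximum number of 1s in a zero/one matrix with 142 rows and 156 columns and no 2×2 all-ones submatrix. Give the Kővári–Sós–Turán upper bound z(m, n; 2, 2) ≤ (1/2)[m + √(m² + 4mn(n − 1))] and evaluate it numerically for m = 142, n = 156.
z(142, 156; 2, 2) ≤ (1/2)[142 + √(142² + 4·142·156·155)] = (1/2)[142 + √13754404] = 1925.3465

Kővári–Sós–Turán: let r_1, ..., r_142 be the row sums and z = Σ r_i the total number of 1s. Each pair of columns can share at most one row with both entries 1 (else a 2×2 all-ones block appears), so Σ_i C(r_i, 2) ≤ C(156, 2) = 12090. By convexity Σ_i C(r_i, 2) ≥ 142·C(z/142, 2) = z(z − 142)/(2·142), giving z² − 142z − 142·156·155 ≤ 0 and hence z ≤ (1/2)[142 + √(20164 + 4·3433560)] = (1/2)[142 + √13754404] ≈ (1/2)(142 + 3708.693) = 1925.3465.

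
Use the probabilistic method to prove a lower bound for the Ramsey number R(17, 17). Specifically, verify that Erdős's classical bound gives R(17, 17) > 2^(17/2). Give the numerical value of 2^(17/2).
2^(17/2) = 362.0387; so R(17, 17) > 362.0387

Colour each edge of K_n uniformly at random with red/blue. The expected number of monochromatic K_17 is C(n, 17) · 2 · 2^(−C(17,2)). If C(n, 17) · 2^(1 − C(17,2)) < 1, then with positive probability no monochromatic K_17 exists, so R(17, 17) > n. The standard estimate C(n, 17) ≤ n^17/17! shows this inequality holds whenever n ≤ 2^(17/2) (since 17! · 2^(C(17,2) − 1) > 2^(17^2/2) ≥ n^17). Hence R(17, 17) > 2^(17/2) = 362.0387.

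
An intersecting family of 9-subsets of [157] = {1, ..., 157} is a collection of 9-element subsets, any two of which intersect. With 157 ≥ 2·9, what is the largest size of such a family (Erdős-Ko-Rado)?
max |F| = C(156, 8) = 7248464019225

The Erdős-Ko-Rado theorem states: for n ≥ 2k, an intersecting family of k-subsets of an n-element set has size at most C(n − 1, k − 1), with equality for 'star' families {A ⊆ [n] : |A| = k, i ∈ A} (fix an element i). For n = 157, k = 9: C(156, 8) = 7248464019225.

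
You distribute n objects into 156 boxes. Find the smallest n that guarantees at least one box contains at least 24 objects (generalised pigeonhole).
n = (24 − 1)·156 + 1 = 3589

By the generalised pigeonhole principle, to guarantee some box contains ≥ r objects we need more than (r − 1) · k objects total. Threshold: n = (r − 1) · k + 1. With r = 24 and k = 156: n = 23 · 156 + 1 = 3588 + 1 = 3589. For n = 3588 = 23 · 156, we can put exactly 23 objects in every box, avoiding 24 in any single one — so 3589 is tight.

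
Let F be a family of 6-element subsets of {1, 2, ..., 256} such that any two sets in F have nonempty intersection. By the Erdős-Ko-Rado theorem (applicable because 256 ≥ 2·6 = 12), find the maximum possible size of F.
max |F| = C(255, 5) = 8637487551

The Erdős-Ko-Rado theorem states: for n ≥ 2k, an intersecting family of k-subsets of an n-element set has size at most C(n − 1, k − 1), with equality for 'star' families {A ⊆ [n] : |A| = k, i ∈ A} (fix an element i). For n = 256, k = 6: C(255, 5) = 8637487551.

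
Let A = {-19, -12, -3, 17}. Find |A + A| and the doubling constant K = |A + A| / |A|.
K = |A + A| / |A| = 10/4 = 5/2

Enumerate A + A = {a + b : a, b ∈ A}. With |A| = 4, there are |A|^2 = 16 ordered sum pairs; collecting distinct values, A + A = {-38, -31, -24, -22, -15, -6, -2, 5, 14, 34}, so |A + A| = 10. Thus K = 10/4 = 5/2. For comparison, the minimum possible |A + A| over all 4-element sets is 2·4 − 1 = 7 (so min K = 7/4), attained only by arithmetic progressions.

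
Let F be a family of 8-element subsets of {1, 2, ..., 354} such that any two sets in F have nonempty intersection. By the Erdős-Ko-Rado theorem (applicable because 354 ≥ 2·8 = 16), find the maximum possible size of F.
max |F| = C(353, 7) = 127642746076560

Erdős-Ko-Rado (1961): when n ≥ 2k, max |F| = C(n−1, k−1). The bound is attained by the star {A : i ∈ A} for any fixed i ∈ [n]. Here C(354−1, 8−1) = C(353, 7) = 127642746076560.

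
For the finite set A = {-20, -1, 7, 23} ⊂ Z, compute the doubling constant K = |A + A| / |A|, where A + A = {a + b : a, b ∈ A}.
K = |A + A| / |A| = 10/4 = 5/2

Enumerate A + A = {a + b : a, b ∈ A}. With |A| = 4, there are |A|^2 = 16 ordered sum pairs; collecting distinct values, A + A = {-40, -21, -13, -2, 3, 6, 14, 22, 30, 46}, so |A + A| = 10. Thus K = 10/4 = 5/2. For comparison, the minimum possible |A + A| over all 4-element sets is 2·4 − 1 = 7 (so min K = 7/4), attained only by arithmetic progressions.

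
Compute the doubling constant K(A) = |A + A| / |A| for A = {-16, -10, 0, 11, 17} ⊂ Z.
K = |A + A| / |A| = 14/5

Enumerate A + A = {a + b : a, b ∈ A}. With |A| = 5, there are |A|^2 = 25 ordered sum pairs; collecting distinct values, A + A = {-32, -26, -20, -16, -10, -5, 0, 1, 7, 11, 17, 22, 28, 34}, so |A + A| = 14. Thus K = 14/5. For comparison, the minimum possible |A + A| over all 5-element sets is 2·5 − 1 = 9 (so min K = 9/5), attained only by arithmetic progressions.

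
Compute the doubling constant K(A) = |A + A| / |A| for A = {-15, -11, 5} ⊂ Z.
K = |A + A| / |A| = 6/3 = 2

Enumerate A + A = {a + b : a, b ∈ A}. With |A| = 3, there are |A|^2 = 9 ordered sum pairs; collecting distinct values, A + A = {-30, -26, -22, -10, -6, 10}, so |A + A| = 6. Thus K = 6/3 = 2. For comparison, the minimum possible |A + A| over all 3-element sets is 2·3 − 1 = 5 (so min K = 5/3), attained only by arithmetic progressions.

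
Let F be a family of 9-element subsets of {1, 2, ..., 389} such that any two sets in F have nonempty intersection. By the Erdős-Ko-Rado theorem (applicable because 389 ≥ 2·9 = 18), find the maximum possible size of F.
max |F| = C(388, 8) = 11846458524848112

The Erdős-Ko-Rado theorem states: for n ≥ 2k, an intersecting family of k-subsets of an n-element set has size at most C(n − 1, k − 1), with equality for 'star' families {A ⊆ [n] : |A| = k, i ∈ A} (fix an element i). For n = 389, k = 9: C(388, 8) = 11846458524848112.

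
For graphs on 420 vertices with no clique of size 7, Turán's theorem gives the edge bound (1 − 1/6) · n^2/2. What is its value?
Turán density bound = (5/6) · 420^2/2 = 73500

Turán's theorem: ex(n, K_{r+1}) is achieved by the complete r-partite Turán graph T(n, r) with parts as balanced as possible, and is at most (1 − 1/r) · n^2/2. For r = 6, n = 420: the density bound is (5/6) · 176400/2 = 73500. Since 6 ∣ 420, the Turán graph T(420, 6) has parts of equal size 70, and its edge count e(T(420, 6)) = 73500 attains the density bound exactly.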